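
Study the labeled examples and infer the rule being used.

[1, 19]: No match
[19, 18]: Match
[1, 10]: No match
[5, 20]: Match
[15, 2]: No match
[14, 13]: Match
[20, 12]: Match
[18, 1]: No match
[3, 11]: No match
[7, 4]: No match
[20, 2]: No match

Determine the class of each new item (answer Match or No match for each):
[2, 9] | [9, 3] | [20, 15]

All 'Match' examples share one property — sum ≥ 25 — and every 'No match' example lacks it.
[2, 9] — 2+9 = 11, hence No match. [9, 3] — 9+3 = 12, hence No match. [20, 15] — 20+15 = 35, hence Match.

No match, No match, Match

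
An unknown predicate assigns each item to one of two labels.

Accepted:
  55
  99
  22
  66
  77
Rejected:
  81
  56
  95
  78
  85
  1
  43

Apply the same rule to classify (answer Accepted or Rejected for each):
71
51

Rule: multiple of 11. This holds for each 'Accepted' example and fails for each 'Rejected' one.

Rejected, Rejected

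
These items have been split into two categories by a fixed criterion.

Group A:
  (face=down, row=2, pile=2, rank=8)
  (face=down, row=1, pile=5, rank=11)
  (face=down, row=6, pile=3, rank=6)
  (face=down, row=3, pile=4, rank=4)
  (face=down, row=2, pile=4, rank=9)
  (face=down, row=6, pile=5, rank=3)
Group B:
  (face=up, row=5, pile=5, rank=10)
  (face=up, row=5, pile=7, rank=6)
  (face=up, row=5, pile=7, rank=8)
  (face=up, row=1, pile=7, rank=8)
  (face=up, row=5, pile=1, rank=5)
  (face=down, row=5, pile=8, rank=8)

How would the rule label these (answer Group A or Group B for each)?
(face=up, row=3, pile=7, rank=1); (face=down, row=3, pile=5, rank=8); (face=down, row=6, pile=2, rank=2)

Group B, Group A, Group A

Every 'Group A' example satisfies: face is down AND pile ≤ 5. None of the 'Group B' examples do.
(face=up, row=3, pile=7, rank=1): face is up, pile = 7 — fails this test, so Group B.
(face=down, row=3, pile=5, rank=8): face is down, pile = 5 — qualifies, so Group A.
(face=down, row=6, pile=2, rank=2): face is down, pile = 2 — qualifies, so Group A.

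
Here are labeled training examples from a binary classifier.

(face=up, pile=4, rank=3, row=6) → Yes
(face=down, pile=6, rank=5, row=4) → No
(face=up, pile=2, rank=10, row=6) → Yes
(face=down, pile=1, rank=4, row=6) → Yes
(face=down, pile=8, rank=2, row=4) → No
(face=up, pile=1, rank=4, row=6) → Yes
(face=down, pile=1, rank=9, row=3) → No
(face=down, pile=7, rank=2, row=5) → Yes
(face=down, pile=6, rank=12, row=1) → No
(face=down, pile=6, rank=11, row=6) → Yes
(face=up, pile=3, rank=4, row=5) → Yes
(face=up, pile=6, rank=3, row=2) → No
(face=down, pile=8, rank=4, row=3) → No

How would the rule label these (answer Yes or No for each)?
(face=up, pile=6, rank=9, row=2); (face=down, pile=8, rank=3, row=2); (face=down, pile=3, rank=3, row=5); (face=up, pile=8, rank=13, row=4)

No, No, Yes, No

The rule appears to be: row ≥ 5.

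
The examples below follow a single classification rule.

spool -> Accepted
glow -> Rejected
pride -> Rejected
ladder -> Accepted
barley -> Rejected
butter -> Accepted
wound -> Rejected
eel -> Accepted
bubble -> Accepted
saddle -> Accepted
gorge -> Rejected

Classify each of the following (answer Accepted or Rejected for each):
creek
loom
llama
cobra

The rule appears to be: has a double letter.

Accepted, Accepted, Accepted, Rejected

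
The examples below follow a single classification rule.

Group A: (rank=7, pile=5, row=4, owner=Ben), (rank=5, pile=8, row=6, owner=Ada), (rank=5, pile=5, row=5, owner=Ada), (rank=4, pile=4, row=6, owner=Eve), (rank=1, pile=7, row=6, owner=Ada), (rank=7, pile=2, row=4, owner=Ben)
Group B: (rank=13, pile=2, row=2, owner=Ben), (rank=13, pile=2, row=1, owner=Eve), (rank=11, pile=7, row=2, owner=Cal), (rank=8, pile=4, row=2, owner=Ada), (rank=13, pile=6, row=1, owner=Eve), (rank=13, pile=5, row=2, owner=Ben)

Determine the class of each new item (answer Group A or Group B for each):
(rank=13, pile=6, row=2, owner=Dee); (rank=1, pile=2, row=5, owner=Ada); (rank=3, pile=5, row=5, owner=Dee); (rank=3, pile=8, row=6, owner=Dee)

Group B, Group A, Group A, Group A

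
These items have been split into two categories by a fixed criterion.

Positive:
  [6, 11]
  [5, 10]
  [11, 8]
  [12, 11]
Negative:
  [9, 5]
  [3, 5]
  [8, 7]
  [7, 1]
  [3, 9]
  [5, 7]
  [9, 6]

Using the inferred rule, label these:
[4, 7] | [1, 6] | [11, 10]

Negative, Negative, Positive

The simplest hypothesis consistent with all the labels is: max ≥ 10.
[4, 7]: max 7, fails this test → Negative.
[1, 6]: max 6, fails this test → Negative.
[11, 10]: max 11, has this property → Positive.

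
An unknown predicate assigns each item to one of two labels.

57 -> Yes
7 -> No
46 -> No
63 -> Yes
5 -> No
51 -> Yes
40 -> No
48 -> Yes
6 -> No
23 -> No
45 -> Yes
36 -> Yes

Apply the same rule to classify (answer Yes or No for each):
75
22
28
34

Yes, No, No, No

The classifier is using: multiple of 3 AND at least 7.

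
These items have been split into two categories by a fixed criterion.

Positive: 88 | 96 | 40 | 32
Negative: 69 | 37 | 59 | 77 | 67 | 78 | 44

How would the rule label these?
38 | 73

Checking candidate rules against both groups, what survives is: multiple of 8.
38 → 38 = 8·4 + 6 → Negative. 73 → 73 = 8·9 + 1 → Negative.

Negative, Negative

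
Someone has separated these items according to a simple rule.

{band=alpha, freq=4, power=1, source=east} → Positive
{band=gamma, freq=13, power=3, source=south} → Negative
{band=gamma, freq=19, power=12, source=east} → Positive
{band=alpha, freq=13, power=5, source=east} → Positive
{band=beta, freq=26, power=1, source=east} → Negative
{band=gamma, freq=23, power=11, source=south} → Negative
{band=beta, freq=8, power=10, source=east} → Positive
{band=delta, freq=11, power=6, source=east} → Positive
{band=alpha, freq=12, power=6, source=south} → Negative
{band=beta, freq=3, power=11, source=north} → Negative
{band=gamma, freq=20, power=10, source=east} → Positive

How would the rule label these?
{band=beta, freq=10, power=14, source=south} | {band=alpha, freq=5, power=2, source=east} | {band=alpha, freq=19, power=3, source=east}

Negative, Positive, Positive

'Positive' ⟺ source is east AND freq ≤ 20.
{band=beta, freq=10, power=14, source=south} — source is south, freq = 10, hence Negative. {band=alpha, freq=5, power=2, source=east} — source is east, freq = 5, hence Positive. {band=alpha, freq=19, power=3, source=east} — source is east, freq = 19, hence Positive.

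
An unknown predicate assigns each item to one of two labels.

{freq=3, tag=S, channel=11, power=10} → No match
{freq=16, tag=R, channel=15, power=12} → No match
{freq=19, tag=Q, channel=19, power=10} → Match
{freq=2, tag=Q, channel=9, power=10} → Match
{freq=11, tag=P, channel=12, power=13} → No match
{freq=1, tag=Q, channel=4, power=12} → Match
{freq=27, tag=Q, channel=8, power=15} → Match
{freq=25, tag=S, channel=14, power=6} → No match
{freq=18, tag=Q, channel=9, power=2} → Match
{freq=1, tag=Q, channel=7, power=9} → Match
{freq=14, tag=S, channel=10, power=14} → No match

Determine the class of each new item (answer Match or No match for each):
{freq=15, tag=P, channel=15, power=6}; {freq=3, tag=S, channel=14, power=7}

No match, No match

Checking candidate rules against both groups, what survives is: tag is Q.
No match: {freq=15, tag=P, channel=15, power=6}, since tag is P. No match: {freq=3, tag=S, channel=14, power=7}, since tag is S.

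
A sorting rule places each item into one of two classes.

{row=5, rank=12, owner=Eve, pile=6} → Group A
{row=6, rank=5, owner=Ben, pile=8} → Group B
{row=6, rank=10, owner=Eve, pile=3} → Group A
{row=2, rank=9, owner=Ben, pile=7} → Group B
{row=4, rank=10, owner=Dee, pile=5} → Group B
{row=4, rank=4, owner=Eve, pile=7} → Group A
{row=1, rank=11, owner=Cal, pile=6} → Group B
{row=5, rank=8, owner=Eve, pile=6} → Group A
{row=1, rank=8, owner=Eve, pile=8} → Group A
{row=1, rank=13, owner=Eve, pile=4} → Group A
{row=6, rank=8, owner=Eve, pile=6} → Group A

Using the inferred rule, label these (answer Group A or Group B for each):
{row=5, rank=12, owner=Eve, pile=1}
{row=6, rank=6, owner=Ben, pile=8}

Group A, Group B

Every 'Group A' example satisfies: owner is Eve. None of the 'Group B' examples do.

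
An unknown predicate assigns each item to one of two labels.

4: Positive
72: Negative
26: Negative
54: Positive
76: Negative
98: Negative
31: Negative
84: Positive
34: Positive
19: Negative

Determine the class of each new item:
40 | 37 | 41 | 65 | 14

Negative, Negative, Negative, Negative, Positive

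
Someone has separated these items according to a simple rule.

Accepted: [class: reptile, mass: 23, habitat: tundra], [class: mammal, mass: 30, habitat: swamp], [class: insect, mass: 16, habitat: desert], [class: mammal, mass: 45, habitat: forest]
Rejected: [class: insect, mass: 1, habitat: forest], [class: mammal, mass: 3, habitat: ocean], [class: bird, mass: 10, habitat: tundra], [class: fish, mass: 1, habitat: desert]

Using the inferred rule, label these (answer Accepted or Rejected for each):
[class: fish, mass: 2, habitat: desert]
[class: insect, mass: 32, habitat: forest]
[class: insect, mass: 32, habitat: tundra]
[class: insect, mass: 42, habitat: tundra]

Rejected, Accepted, Accepted, Accepted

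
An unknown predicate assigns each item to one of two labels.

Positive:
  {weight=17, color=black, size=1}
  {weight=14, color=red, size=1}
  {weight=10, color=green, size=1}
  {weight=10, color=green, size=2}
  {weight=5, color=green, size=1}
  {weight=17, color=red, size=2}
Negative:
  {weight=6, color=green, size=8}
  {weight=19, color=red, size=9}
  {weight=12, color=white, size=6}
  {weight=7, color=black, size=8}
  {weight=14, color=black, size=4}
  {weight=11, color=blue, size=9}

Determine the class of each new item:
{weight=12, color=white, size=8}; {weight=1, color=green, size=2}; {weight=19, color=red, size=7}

Negative, Positive, Negative

All 'Positive' examples share one property — size ≤ 2 — and every 'Negative' example lacks it.
{weight=12, color=white, size=8} — size = 8, hence Negative.
{weight=1, color=green, size=2} — size = 2, hence Positive.
{weight=19, color=red, size=7} — size = 7, hence Negative.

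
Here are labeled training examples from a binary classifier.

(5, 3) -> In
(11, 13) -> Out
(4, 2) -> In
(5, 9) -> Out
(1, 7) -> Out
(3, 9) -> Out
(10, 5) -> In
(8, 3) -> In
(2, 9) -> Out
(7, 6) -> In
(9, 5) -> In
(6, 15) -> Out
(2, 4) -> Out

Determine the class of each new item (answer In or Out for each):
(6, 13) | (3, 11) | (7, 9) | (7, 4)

Out, Out, Out, In

The pattern is that an item is 'In' exactly when: first > second.
(6, 13): 6 < 13 — does not pass, so Out. (3, 11): 3 < 11 — does not pass, so Out. (7, 9): 7 < 9 — does not pass, so Out. (7, 4): 7 > 4 — meets the rule, so In.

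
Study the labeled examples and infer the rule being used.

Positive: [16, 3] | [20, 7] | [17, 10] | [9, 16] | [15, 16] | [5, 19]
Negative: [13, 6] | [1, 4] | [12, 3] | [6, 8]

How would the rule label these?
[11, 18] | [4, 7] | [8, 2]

One predicate separates the groups cleanly: max ≥ 15.
Positive: [11, 18], since max 18.
Negative: [4, 7], since max 7.
Negative: [8, 2], since max 8.

Positive, Negative, Negative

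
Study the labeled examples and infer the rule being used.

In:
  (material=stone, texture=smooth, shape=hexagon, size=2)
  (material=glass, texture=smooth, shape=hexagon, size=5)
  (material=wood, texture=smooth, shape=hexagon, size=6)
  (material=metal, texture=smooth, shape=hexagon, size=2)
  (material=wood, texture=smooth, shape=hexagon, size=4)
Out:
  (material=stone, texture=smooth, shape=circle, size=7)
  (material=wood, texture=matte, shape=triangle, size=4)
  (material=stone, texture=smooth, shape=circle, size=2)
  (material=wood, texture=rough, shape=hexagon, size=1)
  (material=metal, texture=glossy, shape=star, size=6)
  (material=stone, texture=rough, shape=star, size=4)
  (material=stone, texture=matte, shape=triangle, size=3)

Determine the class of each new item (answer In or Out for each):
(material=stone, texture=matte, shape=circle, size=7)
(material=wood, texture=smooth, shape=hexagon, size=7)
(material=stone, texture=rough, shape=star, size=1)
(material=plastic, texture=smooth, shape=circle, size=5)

Every 'In' example satisfies: shape is hexagon AND texture is smooth. None of the 'Out' examples do.

Out, In, Out, Out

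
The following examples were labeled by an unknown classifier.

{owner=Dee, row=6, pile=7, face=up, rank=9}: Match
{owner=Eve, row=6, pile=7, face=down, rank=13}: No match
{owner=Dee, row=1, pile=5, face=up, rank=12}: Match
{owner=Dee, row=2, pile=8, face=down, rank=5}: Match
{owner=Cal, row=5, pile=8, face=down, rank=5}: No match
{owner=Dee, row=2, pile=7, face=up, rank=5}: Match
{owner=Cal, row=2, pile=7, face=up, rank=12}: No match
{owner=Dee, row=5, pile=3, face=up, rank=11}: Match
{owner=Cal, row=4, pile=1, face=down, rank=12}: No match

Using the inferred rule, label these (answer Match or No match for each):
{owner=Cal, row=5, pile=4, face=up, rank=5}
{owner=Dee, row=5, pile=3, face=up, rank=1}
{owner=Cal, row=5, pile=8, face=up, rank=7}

No match, Match, No match

The common property of the 'Match' items is: owner is Dee. No 'No match' item has it.
{owner=Cal, row=5, pile=4, face=up, rank=5}: No match (owner is Cal). {owner=Dee, row=5, pile=3, face=up, rank=1}: Match (owner is Dee). {owner=Cal, row=5, pile=8, face=up, rank=7}: No match (owner is Cal).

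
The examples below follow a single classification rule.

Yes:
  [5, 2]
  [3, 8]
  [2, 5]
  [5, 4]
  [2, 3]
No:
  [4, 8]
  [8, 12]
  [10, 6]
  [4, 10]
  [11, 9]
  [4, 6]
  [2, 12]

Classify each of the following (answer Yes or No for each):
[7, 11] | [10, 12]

The distinguishing property — sum is odd — holds for all the 'Yes' cases and none of the 'No' cases.
[7, 11] — 7+11 = 18, hence No.
[10, 12] — 10+12 = 22, hence No.

No, No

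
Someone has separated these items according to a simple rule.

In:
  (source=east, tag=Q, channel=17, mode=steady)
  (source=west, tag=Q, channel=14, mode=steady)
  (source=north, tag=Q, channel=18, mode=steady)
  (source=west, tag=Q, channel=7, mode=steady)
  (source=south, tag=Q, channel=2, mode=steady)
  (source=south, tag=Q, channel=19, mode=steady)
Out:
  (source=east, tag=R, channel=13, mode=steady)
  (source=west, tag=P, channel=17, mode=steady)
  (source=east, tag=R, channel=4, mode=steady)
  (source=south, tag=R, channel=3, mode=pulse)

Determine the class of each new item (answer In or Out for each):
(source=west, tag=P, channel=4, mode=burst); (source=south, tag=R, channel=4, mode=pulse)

Out, Out

'In' ⟺ tag is Q.
(source=west, tag=P, channel=4, mode=burst): tag is P, does not pass → Out. (source=south, tag=R, channel=4, mode=pulse): tag is R, does not pass → Out.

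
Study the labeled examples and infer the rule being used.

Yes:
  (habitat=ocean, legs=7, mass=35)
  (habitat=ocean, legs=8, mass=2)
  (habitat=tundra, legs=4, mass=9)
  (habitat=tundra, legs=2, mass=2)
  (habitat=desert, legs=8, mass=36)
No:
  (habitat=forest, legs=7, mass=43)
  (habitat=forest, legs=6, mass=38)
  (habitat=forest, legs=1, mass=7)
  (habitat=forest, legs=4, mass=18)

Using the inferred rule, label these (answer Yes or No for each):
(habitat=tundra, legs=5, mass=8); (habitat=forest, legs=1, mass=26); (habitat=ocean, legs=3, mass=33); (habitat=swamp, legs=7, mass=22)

The common property of the 'Yes' items is: habitat is not forest. No 'No' item has it.

Yes, No, Yes, Yes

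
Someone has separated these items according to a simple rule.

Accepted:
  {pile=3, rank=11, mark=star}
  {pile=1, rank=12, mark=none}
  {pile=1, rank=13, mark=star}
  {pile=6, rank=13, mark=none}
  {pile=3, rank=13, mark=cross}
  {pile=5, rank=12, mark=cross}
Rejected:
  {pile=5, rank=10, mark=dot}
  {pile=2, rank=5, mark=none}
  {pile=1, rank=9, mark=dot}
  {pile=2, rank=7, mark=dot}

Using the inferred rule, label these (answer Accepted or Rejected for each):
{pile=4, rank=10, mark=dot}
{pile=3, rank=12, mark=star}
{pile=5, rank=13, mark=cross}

Rejected, Accepted, Accepted

All 'Accepted' examples share one property — rank ≥ 11 — and every 'Rejected' example lacks it.
{pile=4, rank=10, mark=dot}: Rejected (rank = 10). {pile=3, rank=12, mark=star}: Accepted (rank = 12). {pile=5, rank=13, mark=cross}: Accepted (rank = 13).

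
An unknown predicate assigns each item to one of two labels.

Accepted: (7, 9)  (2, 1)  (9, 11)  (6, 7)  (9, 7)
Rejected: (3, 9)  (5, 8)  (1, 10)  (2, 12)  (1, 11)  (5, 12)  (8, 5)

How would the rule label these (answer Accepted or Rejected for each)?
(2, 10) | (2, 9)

All 'Accepted' examples share one property — |first − second| ≤ 2 — and every 'Rejected' example lacks it.

Rejected, Rejected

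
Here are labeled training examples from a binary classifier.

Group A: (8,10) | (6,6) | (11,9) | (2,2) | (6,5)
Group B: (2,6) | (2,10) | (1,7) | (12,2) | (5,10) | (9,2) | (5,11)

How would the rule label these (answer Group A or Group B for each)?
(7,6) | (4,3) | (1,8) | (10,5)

Every 'Group A' example satisfies: |first − second| ≤ 2. None of the 'Group B' examples do.
Group A: (7,6), since |7−6| = 1. Group A: (4,3), since |4−3| = 1. Group B: (1,8), since |1−8| = 7. Group B: (10,5), since |10−5| = 5.

Group A, Group A, Group B, Group B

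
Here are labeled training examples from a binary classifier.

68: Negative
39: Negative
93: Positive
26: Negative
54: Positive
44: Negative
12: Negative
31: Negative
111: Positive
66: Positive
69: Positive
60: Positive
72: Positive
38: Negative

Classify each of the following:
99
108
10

The classifier is using: multiple of 3 AND at least 44.
Positive: 99, since 99 = 3·33, 99 ≥ 44.
Positive: 108, since 108 = 3·36, 108 ≥ 44.
Negative: 10, since 10 = 3·3 + 1, 10 < 44.

Positive, Positive, Negative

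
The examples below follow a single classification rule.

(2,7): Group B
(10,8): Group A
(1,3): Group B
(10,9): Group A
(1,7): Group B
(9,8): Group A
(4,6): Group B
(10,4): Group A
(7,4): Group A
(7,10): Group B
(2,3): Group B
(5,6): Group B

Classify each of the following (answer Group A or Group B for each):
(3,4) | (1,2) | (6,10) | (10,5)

The simplest hypothesis consistent with all the labels is: first > second.
(3,4) — 3 < 4, hence Group B. (1,2) — 1 < 2, hence Group B. (6,10) — 6 < 10, hence Group B. (10,5) — 10 > 5, hence Group A.

Group B, Group B, Group B, Group A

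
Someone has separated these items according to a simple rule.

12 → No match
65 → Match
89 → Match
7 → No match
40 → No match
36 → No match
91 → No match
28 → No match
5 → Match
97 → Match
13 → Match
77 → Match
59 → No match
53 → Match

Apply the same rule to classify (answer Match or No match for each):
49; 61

A rule that fits every label: ≡ 1 (mod 4) — true of each 'Match' example, false of each 'No match' one.
49 — 49 mod 4 = 1, hence Match. 61 — 61 mod 4 = 1, hence Match.

Match, Match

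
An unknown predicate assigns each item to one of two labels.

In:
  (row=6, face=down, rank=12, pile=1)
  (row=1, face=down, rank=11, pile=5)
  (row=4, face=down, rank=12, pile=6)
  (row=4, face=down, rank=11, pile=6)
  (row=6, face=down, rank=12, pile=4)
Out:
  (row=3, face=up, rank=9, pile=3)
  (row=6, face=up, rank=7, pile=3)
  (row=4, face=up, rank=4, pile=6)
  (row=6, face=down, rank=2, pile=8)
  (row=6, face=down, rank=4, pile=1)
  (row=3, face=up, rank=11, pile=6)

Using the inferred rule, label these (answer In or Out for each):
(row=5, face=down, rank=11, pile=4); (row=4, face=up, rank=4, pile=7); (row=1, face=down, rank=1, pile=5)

In, Out, Out

All 'In' examples share one property — face is down AND rank ≥ 7 — and every 'Out' example lacks it.
(row=5, face=down, rank=11, pile=4): In (face is down, rank = 11). (row=4, face=up, rank=4, pile=7): Out (face is up, rank = 4). (row=1, face=down, rank=1, pile=5): Out (face is down, rank = 1).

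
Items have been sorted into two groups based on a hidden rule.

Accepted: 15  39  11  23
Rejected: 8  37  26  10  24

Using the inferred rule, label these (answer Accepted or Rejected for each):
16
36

'Accepted' ⟺ ≡ 3 (mod 4).
16: Rejected (16 mod 4 = 0). 36: Rejected (36 mod 4 = 0).

Rejected, Rejected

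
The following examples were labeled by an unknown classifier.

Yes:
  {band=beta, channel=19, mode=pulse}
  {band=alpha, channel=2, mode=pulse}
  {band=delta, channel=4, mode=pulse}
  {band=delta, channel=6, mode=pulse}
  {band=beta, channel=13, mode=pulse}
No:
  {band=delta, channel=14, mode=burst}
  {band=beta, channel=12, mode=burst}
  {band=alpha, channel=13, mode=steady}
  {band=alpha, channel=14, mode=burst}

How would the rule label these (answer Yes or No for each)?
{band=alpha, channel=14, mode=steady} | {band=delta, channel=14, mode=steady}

No, No

The common property of the 'Yes' items is: mode is pulse. No 'No' item has it.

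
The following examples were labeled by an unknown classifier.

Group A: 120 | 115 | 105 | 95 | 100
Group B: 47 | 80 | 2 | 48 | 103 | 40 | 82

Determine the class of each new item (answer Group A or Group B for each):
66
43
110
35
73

Group B, Group B, Group A, Group B, Group B

One predicate separates the groups cleanly: multiple of 5 AND at least 82.
Group B: 66, since 66 = 5·13 + 1, 66 < 82.
Group B: 43, since 43 = 5·8 + 3, 43 < 82.
Group A: 110, since 110 = 5·22, 110 ≥ 82.
Group B: 35, since 35 = 5·7, 35 < 82.
Group B: 73, since 73 = 5·14 + 3, 73 < 82.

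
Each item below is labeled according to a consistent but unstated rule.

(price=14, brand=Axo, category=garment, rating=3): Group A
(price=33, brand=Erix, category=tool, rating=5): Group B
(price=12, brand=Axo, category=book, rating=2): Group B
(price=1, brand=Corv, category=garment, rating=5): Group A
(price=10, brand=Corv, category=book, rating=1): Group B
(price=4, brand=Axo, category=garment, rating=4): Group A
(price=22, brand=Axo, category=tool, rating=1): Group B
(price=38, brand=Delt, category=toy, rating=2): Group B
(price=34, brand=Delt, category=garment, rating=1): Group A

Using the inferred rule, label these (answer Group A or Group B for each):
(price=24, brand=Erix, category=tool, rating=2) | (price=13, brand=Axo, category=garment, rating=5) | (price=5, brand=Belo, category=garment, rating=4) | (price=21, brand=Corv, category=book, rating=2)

Rule: category is garment. This holds for each 'Group A' example and fails for each 'Group B' one.
(price=24, brand=Erix, category=tool, rating=2): category is tool, does not satisfy this → Group B. (price=13, brand=Axo, category=garment, rating=5): category is garment, fits → Group A. (price=5, brand=Belo, category=garment, rating=4): category is garment, fits → Group A. (price=21, brand=Corv, category=book, rating=2): category is book, does not satisfy this → Group B.

Group B, Group A, Group A, Group B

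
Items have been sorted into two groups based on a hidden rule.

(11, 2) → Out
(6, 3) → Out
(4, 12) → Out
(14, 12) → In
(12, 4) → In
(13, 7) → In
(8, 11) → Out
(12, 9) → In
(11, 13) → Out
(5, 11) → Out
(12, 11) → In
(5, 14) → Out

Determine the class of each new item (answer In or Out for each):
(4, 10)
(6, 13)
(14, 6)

Out, Out, In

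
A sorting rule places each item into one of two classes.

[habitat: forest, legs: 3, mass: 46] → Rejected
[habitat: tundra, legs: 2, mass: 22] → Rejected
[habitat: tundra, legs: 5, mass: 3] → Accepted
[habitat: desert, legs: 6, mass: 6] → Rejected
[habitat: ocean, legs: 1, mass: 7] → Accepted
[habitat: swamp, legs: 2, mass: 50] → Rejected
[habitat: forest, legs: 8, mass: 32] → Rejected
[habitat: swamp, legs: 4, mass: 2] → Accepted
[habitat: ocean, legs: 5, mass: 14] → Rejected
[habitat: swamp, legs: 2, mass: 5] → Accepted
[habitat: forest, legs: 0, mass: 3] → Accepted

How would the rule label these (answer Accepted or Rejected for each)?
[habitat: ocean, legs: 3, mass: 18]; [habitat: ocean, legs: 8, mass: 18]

Rejected, Rejected

'Accepted' ⟺ mass ≤ 7 AND legs ≤ 5.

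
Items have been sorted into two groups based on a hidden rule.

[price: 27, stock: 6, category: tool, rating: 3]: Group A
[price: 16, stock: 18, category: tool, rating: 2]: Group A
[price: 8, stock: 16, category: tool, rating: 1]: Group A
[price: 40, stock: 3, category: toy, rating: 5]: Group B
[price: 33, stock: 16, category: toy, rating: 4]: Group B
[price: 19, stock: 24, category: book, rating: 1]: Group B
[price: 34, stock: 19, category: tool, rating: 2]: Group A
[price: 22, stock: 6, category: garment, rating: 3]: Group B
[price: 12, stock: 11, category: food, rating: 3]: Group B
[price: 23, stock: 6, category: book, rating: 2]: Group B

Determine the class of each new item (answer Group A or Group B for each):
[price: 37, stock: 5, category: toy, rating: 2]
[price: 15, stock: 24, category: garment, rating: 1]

Group B, Group B

Rule: category is tool. This holds for each 'Group A' example and fails for each 'Group B' one.
[price: 37, stock: 5, category: toy, rating: 2]: Group B (category is toy). [price: 15, stock: 24, category: garment, rating: 1]: Group B (category is garment).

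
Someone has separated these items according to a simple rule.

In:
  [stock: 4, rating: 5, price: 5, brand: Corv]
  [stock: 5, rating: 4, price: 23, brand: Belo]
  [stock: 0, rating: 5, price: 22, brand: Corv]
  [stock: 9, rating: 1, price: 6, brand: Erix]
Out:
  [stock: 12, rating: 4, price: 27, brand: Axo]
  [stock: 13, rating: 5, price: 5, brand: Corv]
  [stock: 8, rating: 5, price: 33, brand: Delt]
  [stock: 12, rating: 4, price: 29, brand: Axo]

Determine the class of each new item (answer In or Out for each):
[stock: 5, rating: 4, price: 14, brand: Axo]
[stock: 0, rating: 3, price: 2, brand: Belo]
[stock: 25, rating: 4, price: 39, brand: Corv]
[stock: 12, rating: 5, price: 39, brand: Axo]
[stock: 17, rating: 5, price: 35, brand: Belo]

In, In, Out, Out, Out

All 'In' examples share one property — stock ≤ 9 AND price ≤ 23 — and every 'Out' example lacks it.
[stock: 5, rating: 4, price: 14, brand: Axo]: stock = 5, price = 14, meets the rule → In. [stock: 0, rating: 3, price: 2, brand: Belo]: stock = 0, price = 2, meets the rule → In. [stock: 25, rating: 4, price: 39, brand: Corv]: stock = 25, price = 39, does not fit → Out. [stock: 12, rating: 5, price: 39, brand: Axo]: stock = 12, price = 39, does not fit → Out. [stock: 17, rating: 5, price: 35, brand: Belo]: stock = 17, price = 35, does not fit → Out.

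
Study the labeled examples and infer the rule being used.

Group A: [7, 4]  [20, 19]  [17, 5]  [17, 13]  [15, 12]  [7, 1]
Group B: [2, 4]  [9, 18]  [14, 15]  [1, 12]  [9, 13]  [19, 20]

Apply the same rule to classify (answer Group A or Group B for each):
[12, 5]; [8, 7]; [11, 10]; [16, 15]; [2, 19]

A rule that fits every label: first > second — true of each 'Group A' example, false of each 'Group B' one.
[12, 5] — 12 > 5, hence Group A.
[8, 7] — 8 > 7, hence Group A.
[11, 10] — 11 > 10, hence Group A.
[16, 15] — 16 > 15, hence Group A.
[2, 19] — 2 < 19, hence Group B.

Group A, Group A, Group A, Group A, Group B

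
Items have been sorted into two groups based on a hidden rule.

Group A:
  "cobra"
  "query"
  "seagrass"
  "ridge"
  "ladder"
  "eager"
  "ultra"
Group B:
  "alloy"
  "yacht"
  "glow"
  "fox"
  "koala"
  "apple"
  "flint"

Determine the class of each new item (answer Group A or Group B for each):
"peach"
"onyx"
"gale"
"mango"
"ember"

Group B, Group B, Group B, Group B, Group A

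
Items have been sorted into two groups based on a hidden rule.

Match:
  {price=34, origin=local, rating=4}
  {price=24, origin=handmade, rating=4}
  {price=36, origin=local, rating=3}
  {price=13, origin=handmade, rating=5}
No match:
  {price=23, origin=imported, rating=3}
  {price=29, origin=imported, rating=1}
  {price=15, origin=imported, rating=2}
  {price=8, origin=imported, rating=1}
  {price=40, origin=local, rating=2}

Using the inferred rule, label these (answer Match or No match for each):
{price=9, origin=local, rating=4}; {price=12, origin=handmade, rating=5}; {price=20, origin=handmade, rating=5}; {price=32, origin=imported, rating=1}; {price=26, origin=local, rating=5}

The classifier is using: price = 36 OR rating ≥ 4.

Match, Match, Match, No match, Match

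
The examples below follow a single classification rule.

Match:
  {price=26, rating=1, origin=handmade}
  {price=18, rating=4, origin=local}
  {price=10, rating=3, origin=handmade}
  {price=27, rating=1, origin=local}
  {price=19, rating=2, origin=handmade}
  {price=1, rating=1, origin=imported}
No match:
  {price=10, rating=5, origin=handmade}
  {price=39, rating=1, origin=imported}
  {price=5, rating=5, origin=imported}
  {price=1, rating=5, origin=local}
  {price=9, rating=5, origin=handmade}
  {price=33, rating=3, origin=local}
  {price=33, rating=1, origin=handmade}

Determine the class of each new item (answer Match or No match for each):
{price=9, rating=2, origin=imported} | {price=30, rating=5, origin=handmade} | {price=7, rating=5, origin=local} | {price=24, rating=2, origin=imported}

Match, No match, No match, Match

The distinguishing property — price ≤ 27 AND rating ≤ 4 — holds for all the 'Match' cases and none of the 'No match' cases.
{price=9, rating=2, origin=imported} — price = 9, rating = 2, hence Match. {price=30, rating=5, origin=handmade} — price = 30, rating = 5, hence No match. {price=7, rating=5, origin=local} — price = 7, rating = 5, hence No match. {price=24, rating=2, origin=imported} — price = 24, rating = 2, hence Match.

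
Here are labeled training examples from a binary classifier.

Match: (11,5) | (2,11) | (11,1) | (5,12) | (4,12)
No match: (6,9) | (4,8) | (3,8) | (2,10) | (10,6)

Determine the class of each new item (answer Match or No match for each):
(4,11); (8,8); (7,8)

The classifier is using: max ≥ 11.

Match, No match, No match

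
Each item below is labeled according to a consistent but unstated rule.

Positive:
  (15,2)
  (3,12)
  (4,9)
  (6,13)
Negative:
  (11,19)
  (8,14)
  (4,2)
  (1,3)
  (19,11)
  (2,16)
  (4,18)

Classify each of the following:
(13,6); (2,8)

Positive, Negative

The rule appears to be: sum is odd.
(13,6) → 13+6 = 19 → Positive.
(2,8) → 2+8 = 10 → Negative.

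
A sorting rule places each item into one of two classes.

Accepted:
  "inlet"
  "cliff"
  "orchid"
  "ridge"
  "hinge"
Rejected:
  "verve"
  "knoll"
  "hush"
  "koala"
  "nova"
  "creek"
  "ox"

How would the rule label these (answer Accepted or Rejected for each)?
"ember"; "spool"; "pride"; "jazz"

Rejected, Rejected, Accepted, Rejected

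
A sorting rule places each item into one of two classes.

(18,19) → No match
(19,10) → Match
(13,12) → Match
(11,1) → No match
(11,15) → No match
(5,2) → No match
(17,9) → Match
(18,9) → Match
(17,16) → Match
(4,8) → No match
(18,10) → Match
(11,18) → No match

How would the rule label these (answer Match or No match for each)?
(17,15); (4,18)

Match, No match

A rule that fits every label: first > second AND sum ≥ 25 — true of each 'Match' example, false of each 'No match' one.
(17,15) — 17 > 15, 17+15 = 32, hence Match.
(4,18) — 4 < 18, 4+18 = 22, hence No match.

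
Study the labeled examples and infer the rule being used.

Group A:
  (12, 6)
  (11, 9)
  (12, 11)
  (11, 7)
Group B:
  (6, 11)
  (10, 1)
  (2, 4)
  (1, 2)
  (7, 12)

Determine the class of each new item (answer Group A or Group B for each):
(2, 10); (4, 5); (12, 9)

The simplest hypothesis consistent with all the labels is: first ≥ 11.
(2, 10): first 2 — lacks this property, so Group B. (4, 5): first 4 — lacks this property, so Group B. (12, 9): first 12 — matches, so Group A.

Group B, Group B, Group A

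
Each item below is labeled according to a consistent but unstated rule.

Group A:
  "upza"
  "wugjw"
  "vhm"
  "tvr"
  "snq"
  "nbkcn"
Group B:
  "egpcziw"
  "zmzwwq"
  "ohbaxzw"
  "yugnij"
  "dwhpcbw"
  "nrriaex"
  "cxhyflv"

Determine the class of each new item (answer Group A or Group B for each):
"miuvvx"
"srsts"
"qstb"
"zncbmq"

Group B, Group A, Group A, Group B

The classifier is using: length ≤ 5.
"miuvvx" — length 6, hence Group B. "srsts" — length 5, hence Group A. "qstb" — length 4, hence Group A. "zncbmq" — length 6, hence Group B.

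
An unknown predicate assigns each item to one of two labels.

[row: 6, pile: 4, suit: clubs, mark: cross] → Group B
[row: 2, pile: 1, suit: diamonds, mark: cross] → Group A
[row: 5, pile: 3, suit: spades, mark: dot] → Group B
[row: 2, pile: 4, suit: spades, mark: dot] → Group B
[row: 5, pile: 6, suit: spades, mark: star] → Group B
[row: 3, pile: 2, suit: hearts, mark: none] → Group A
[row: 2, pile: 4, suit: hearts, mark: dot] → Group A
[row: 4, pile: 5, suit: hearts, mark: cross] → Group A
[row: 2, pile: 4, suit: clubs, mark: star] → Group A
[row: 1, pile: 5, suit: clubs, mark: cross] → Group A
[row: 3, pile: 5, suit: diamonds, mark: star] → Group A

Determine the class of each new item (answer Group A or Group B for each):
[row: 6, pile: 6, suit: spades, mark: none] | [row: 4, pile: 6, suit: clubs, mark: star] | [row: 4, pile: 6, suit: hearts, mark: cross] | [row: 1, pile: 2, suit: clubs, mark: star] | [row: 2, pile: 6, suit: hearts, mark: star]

One predicate separates the groups cleanly: suit is not spades AND row ≤ 4.
Group B: [row: 6, pile: 6, suit: spades, mark: none], since suit is spades, row = 6.
Group A: [row: 4, pile: 6, suit: clubs, mark: star], since suit is clubs, row = 4.
Group A: [row: 4, pile: 6, suit: hearts, mark: cross], since suit is hearts, row = 4.
Group A: [row: 1, pile: 2, suit: clubs, mark: star], since suit is clubs, row = 1.
Group A: [row: 2, pile: 6, suit: hearts, mark: star], since suit is hearts, row = 2.

Group B, Group A, Group A, Group A, Group A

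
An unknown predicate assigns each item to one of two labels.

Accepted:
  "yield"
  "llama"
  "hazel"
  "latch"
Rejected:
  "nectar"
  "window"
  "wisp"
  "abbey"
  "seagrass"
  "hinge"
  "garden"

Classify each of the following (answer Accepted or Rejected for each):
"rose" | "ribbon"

Rejected, Rejected

Looking at the examples, the only property every 'Accepted' case has and every 'Rejected' case lacks is: contains 'l'.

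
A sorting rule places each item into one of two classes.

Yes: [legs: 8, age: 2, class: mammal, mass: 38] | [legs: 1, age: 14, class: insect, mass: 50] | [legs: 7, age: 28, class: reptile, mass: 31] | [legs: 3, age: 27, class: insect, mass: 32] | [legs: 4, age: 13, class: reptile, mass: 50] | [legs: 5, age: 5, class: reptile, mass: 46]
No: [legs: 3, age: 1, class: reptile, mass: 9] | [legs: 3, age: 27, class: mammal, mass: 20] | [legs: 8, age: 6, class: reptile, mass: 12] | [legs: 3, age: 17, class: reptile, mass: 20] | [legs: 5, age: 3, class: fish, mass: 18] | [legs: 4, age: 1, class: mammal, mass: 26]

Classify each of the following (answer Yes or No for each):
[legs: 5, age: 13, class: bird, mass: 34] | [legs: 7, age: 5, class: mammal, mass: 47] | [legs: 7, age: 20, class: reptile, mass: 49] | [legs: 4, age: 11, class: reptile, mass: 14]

The simplest hypothesis consistent with all the labels is: mass ≥ 31.
[legs: 5, age: 13, class: bird, mass: 34] — mass = 34, hence Yes. [legs: 7, age: 5, class: mammal, mass: 47] — mass = 47, hence Yes. [legs: 7, age: 20, class: reptile, mass: 49] — mass = 49, hence Yes. [legs: 4, age: 11, class: reptile, mass: 14] — mass = 14, hence No.

Yes, Yes, Yes, No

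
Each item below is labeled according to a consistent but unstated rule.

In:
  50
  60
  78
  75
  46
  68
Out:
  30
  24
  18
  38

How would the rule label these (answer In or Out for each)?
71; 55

The common property of the 'In' items is: at least 46. No 'Out' item has it.
71 — 71 ≥ 46, hence In.
55 — 55 ≥ 46, hence In.

In, In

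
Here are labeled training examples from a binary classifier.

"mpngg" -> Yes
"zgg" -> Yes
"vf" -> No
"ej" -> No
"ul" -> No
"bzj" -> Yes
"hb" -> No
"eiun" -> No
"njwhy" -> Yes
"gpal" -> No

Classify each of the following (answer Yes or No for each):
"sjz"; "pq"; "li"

Yes, No, No

The simplest hypothesis consistent with all the labels is: odd length.
"sjz" — length 3, hence Yes. "pq" — length 2, hence No. "li" — length 2, hence No.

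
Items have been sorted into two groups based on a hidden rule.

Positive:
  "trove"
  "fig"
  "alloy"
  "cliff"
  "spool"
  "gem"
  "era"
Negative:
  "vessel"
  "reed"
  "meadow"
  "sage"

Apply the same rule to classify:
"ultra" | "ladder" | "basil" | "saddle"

The rule appears to be: odd length.
"ultra" → length 5 → Positive.
"ladder" → length 6 → Negative.
"basil" → length 5 → Positive.
"saddle" → length 6 → Negative.

Positive, Negative, Positive, Negative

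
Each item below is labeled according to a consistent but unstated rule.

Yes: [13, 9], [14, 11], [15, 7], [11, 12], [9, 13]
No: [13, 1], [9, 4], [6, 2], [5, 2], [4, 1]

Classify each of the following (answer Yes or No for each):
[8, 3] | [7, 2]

No, No

The rule appears to be: sum ≥ 22.
[8, 3] — 8+3 = 11, hence No.
[7, 2] — 7+2 = 9, hence No.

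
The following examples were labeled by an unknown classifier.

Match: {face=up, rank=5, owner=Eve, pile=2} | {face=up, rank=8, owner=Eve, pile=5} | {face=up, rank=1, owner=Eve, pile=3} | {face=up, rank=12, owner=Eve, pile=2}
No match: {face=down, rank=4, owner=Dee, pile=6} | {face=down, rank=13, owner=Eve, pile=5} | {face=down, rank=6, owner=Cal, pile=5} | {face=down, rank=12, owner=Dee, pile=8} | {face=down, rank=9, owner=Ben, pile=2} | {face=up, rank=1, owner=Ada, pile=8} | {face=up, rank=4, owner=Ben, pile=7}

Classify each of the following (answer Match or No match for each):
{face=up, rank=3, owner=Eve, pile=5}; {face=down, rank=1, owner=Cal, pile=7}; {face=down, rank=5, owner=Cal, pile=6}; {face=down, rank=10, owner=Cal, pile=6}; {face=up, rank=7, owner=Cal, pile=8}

Match, No match, No match, No match, No match

All 'Match' examples share one property — owner is Eve AND face is up — and every 'No match' example lacks it.
{face=up, rank=3, owner=Eve, pile=5}: owner is Eve, face is up — qualifies, so Match. {face=down, rank=1, owner=Cal, pile=7}: owner is Cal, face is down — does not fit, so No match. {face=down, rank=5, owner=Cal, pile=6}: owner is Cal, face is down — does not fit, so No match. {face=down, rank=10, owner=Cal, pile=6}: owner is Cal, face is down — does not fit, so No match. {face=up, rank=7, owner=Cal, pile=8}: owner is Cal, face is up — does not fit, so No match.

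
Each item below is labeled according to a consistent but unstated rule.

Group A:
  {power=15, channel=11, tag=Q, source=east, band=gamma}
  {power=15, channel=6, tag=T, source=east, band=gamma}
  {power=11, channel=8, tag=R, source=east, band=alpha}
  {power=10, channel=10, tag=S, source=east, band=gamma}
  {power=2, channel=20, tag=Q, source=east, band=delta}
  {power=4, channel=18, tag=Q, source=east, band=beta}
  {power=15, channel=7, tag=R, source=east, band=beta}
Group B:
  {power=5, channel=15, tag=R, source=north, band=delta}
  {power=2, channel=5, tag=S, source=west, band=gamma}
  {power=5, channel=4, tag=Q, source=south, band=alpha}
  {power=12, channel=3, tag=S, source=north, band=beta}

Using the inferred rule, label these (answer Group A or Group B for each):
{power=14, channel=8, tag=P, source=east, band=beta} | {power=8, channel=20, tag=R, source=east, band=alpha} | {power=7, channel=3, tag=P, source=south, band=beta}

Group A, Group A, Group B

The classifier is using: source is east.
{power=14, channel=8, tag=P, source=east, band=beta} → source is east → Group A.
{power=8, channel=20, tag=R, source=east, band=alpha} → source is east → Group A.
{power=7, channel=3, tag=P, source=south, band=beta} → source is south → Group B.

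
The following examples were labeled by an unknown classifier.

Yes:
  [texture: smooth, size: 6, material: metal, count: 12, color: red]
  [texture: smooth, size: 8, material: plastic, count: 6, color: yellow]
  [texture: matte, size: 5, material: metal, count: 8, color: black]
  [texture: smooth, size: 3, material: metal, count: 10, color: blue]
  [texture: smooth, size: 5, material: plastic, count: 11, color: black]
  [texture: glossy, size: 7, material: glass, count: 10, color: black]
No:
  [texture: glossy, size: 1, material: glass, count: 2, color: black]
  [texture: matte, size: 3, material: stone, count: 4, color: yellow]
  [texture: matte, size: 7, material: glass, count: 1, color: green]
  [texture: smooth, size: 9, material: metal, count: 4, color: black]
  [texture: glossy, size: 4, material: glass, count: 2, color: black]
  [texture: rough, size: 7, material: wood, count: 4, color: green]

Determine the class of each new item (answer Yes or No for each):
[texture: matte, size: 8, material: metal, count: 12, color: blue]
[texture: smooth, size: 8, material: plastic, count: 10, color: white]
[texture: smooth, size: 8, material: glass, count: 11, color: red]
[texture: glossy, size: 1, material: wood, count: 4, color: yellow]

All 'Yes' examples share one property — count ≥ 6 — and every 'No' example lacks it.
[texture: matte, size: 8, material: metal, count: 12, color: blue] — count = 12, hence Yes. [texture: smooth, size: 8, material: plastic, count: 10, color: white] — count = 10, hence Yes. [texture: smooth, size: 8, material: glass, count: 11, color: red] — count = 11, hence Yes. [texture: glossy, size: 1, material: wood, count: 4, color: yellow] — count = 4, hence No.

Yes, Yes, Yes, No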